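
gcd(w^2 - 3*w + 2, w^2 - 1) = w - 1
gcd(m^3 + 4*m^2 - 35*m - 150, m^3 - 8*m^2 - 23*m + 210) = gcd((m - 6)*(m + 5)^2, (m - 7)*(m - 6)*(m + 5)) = m^2 - m - 30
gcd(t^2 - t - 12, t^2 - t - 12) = t^2 - t - 12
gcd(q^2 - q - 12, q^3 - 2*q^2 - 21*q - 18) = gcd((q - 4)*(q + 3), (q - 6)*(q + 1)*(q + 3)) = q + 3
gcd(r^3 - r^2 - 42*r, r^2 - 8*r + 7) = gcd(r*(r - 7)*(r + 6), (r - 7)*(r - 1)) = r - 7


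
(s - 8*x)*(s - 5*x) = s^2 - 13*s*x + 40*x^2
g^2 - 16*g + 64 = (g - 8)^2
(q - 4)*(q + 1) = q^2 - 3*q - 4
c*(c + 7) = c^2 + 7*c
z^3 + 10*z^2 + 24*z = z*(z + 4)*(z + 6)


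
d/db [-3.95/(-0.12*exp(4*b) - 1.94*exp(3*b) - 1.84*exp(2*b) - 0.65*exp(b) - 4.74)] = (-1.896*exp(3*b) - 22.989*exp(2*b) - 14.536*exp(b) - 2.5675)*exp(b)/(0.12*exp(4*b) + 1.94*exp(3*b) + 1.84*exp(2*b) + 0.65*exp(b) + 4.74)^2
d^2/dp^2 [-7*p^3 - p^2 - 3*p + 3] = -42*p - 2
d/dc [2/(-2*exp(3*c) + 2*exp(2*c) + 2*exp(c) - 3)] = (12*exp(2*c) - 8*exp(c) - 4)*exp(c)/(2*exp(3*c) - 2*exp(2*c) - 2*exp(c) + 3)^2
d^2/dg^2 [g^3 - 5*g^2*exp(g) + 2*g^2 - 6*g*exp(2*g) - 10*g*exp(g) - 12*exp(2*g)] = -5*g^2*exp(g) - 24*g*exp(2*g) - 30*g*exp(g) + 6*g - 72*exp(2*g) - 30*exp(g) + 4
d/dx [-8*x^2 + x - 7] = 1 - 16*x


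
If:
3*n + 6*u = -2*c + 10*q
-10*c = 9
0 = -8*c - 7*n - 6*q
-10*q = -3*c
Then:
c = -9/10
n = 63/50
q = -27/100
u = -39/50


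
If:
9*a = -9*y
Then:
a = -y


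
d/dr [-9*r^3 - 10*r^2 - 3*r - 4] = -27*r^2 - 20*r - 3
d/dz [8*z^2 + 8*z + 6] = 16*z + 8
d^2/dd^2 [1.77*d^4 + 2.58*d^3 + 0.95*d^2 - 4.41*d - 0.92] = 21.24*d^2 + 15.48*d + 1.9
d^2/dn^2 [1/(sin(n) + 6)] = (6*sin(n) + cos(n)^2 + 1)/(sin(n) + 6)^3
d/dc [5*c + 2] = 5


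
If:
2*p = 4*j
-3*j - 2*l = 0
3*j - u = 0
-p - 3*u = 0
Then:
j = 0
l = 0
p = 0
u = 0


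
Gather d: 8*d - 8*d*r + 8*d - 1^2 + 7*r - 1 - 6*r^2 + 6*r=d*(16 - 8*r) - 6*r^2 + 13*r - 2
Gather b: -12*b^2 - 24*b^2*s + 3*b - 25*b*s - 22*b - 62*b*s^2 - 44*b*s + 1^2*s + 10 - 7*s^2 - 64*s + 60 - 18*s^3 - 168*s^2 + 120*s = b^2*(-24*s - 12) + b*(-62*s^2 - 69*s - 19) - 18*s^3 - 175*s^2 + 57*s + 70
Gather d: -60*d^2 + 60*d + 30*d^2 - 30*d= -30*d^2 + 30*d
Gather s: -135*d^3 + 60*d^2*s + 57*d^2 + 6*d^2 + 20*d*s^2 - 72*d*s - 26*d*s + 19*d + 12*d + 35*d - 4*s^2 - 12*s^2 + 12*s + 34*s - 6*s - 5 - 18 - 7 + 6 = -135*d^3 + 63*d^2 + 66*d + s^2*(20*d - 16) + s*(60*d^2 - 98*d + 40) - 24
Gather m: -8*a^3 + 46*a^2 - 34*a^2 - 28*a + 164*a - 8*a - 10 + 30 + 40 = -8*a^3 + 12*a^2 + 128*a + 60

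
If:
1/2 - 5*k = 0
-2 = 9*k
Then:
No Solution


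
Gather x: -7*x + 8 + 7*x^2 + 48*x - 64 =7*x^2 + 41*x - 56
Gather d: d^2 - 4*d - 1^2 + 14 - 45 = d^2 - 4*d - 32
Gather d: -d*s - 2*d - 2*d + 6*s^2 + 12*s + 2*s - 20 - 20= d*(-s - 4) + 6*s^2 + 14*s - 40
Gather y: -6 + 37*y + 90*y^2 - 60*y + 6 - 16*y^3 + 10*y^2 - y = -16*y^3 + 100*y^2 - 24*y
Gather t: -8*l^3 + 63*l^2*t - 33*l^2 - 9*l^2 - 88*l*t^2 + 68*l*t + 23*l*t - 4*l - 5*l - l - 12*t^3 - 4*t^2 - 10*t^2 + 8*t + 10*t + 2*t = -8*l^3 - 42*l^2 - 10*l - 12*t^3 + t^2*(-88*l - 14) + t*(63*l^2 + 91*l + 20)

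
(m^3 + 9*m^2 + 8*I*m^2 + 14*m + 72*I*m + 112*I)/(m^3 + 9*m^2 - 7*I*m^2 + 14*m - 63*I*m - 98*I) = (m + 8*I)/(m - 7*I)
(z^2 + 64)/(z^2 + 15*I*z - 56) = (z - 8*I)/(z + 7*I)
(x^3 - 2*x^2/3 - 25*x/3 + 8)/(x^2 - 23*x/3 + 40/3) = (x^2 + 2*x - 3)/(x - 5)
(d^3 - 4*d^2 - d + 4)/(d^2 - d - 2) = (d^2 - 5*d + 4)/(d - 2)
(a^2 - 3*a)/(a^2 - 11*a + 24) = a/(a - 8)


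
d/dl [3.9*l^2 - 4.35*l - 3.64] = 7.8*l - 4.35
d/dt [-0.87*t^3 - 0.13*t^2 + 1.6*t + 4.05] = -2.61*t^2 - 0.26*t + 1.6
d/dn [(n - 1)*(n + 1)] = 2*n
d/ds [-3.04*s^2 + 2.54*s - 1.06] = 2.54 - 6.08*s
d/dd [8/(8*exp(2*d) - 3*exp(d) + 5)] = (24 - 128*exp(d))*exp(d)/(8*exp(2*d) - 3*exp(d) + 5)^2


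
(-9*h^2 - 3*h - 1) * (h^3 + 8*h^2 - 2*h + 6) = -9*h^5 - 75*h^4 - 7*h^3 - 56*h^2 - 16*h - 6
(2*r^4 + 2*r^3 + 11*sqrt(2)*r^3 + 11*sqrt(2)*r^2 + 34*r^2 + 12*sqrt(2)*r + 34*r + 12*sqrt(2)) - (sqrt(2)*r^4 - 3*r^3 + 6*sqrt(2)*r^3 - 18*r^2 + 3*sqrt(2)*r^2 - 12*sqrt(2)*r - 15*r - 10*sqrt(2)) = -sqrt(2)*r^4 + 2*r^4 + 5*r^3 + 5*sqrt(2)*r^3 + 8*sqrt(2)*r^2 + 52*r^2 + 24*sqrt(2)*r + 49*r + 22*sqrt(2)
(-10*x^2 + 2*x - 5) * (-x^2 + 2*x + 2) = 10*x^4 - 22*x^3 - 11*x^2 - 6*x - 10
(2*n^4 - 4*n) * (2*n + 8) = 4*n^5 + 16*n^4 - 8*n^2 - 32*n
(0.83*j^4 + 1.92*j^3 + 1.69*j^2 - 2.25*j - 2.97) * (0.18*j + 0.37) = 0.1494*j^5 + 0.6527*j^4 + 1.0146*j^3 + 0.2203*j^2 - 1.3671*j - 1.0989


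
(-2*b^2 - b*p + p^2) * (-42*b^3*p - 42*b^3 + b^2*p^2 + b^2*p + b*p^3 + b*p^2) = 84*b^5*p + 84*b^5 + 40*b^4*p^2 + 40*b^4*p - 45*b^3*p^3 - 45*b^3*p^2 + b*p^5 + b*p^4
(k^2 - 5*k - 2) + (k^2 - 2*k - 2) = 2*k^2 - 7*k - 4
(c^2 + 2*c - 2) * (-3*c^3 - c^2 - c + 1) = -3*c^5 - 7*c^4 + 3*c^3 + c^2 + 4*c - 2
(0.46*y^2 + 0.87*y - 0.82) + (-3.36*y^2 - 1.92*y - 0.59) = -2.9*y^2 - 1.05*y - 1.41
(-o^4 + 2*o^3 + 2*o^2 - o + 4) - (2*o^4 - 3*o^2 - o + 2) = -3*o^4 + 2*o^3 + 5*o^2 + 2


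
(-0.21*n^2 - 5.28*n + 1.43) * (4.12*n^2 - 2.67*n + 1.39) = -0.8652*n^4 - 21.1929*n^3 + 19.6973*n^2 - 11.1573*n + 1.9877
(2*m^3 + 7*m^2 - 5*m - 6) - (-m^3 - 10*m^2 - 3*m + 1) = 3*m^3 + 17*m^2 - 2*m - 7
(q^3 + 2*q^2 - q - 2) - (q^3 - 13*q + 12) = 2*q^2 + 12*q - 14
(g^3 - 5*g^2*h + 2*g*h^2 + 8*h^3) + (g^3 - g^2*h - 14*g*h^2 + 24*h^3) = 2*g^3 - 6*g^2*h - 12*g*h^2 + 32*h^3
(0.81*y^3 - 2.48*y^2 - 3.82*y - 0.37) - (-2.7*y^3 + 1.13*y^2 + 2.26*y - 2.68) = 3.51*y^3 - 3.61*y^2 - 6.08*y + 2.31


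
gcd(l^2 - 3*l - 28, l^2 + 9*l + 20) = l + 4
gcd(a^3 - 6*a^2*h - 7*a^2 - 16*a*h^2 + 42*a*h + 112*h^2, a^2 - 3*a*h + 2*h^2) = 1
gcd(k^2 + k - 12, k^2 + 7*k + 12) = k + 4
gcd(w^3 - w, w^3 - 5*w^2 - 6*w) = w^2 + w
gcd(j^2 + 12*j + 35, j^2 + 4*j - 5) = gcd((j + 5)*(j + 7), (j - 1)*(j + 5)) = j + 5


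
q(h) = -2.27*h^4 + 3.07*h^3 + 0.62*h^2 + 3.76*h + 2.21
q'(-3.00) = 328.09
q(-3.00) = -270.25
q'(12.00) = -14345.36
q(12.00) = -41629.15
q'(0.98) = 5.27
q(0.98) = 7.29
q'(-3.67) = 572.09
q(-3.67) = -566.79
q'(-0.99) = 20.37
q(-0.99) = -6.06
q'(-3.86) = 658.41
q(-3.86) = -683.56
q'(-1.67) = 69.66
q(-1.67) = -34.29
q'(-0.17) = 3.86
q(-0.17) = 1.57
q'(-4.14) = 800.78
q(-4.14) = -887.42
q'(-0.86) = 15.28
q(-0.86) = -3.76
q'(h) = -9.08*h^3 + 9.21*h^2 + 1.24*h + 3.76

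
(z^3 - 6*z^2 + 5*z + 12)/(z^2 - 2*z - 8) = (z^2 - 2*z - 3)/(z + 2)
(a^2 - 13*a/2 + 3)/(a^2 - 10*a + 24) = (a - 1/2)/(a - 4)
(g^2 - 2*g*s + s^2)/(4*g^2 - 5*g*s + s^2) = (-g + s)/(-4*g + s)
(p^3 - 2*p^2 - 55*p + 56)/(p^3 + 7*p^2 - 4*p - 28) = (p^2 - 9*p + 8)/(p^2 - 4)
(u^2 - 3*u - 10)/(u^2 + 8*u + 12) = (u - 5)/(u + 6)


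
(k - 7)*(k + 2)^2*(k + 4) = k^4 + k^3 - 36*k^2 - 124*k - 112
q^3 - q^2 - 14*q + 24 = (q - 3)*(q - 2)*(q + 4)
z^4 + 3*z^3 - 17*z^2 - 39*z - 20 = (z - 4)*(z + 1)^2*(z + 5)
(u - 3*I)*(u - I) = u^2 - 4*I*u - 3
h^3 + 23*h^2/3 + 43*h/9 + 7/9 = (h + 1/3)^2*(h + 7)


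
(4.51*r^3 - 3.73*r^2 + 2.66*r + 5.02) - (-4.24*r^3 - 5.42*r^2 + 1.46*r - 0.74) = 8.75*r^3 + 1.69*r^2 + 1.2*r + 5.76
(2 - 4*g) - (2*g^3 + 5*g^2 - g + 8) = -2*g^3 - 5*g^2 - 3*g - 6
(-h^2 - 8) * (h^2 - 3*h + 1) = -h^4 + 3*h^3 - 9*h^2 + 24*h - 8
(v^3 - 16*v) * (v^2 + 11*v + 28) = v^5 + 11*v^4 + 12*v^3 - 176*v^2 - 448*v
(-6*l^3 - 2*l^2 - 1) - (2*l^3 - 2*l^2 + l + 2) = -8*l^3 - l - 3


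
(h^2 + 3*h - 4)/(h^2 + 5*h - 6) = (h + 4)/(h + 6)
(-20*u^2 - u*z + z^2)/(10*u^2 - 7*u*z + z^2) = (4*u + z)/(-2*u + z)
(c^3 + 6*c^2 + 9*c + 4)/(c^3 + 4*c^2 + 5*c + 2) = (c + 4)/(c + 2)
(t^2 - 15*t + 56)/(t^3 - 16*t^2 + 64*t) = (t - 7)/(t*(t - 8))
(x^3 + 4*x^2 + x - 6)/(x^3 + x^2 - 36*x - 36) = (x^3 + 4*x^2 + x - 6)/(x^3 + x^2 - 36*x - 36)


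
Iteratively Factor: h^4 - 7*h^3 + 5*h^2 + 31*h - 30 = (h - 1)*(h^3 - 6*h^2 - h + 30) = (h - 3)*(h - 1)*(h^2 - 3*h - 10) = (h - 5)*(h - 3)*(h - 1)*(h + 2)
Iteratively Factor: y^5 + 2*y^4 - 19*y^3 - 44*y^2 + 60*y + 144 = (y - 2)*(y^4 + 4*y^3 - 11*y^2 - 66*y - 72) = (y - 2)*(y + 2)*(y^3 + 2*y^2 - 15*y - 36) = (y - 2)*(y + 2)*(y + 3)*(y^2 - y - 12) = (y - 4)*(y - 2)*(y + 2)*(y + 3)*(y + 3)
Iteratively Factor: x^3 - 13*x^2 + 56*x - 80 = (x - 4)*(x^2 - 9*x + 20) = (x - 5)*(x - 4)*(x - 4)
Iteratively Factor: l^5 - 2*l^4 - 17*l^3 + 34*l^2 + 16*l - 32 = (l - 2)*(l^4 - 17*l^2 + 16) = (l - 2)*(l + 4)*(l^3 - 4*l^2 - l + 4) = (l - 4)*(l - 2)*(l + 4)*(l^2 - 1) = (l - 4)*(l - 2)*(l + 1)*(l + 4)*(l - 1)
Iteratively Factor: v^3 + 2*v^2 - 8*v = (v + 4)*(v^2 - 2*v) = (v - 2)*(v + 4)*(v)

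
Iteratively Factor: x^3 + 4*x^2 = (x)*(x^2 + 4*x) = x^2*(x + 4)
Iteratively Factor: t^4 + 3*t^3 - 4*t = (t - 1)*(t^3 + 4*t^2 + 4*t) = (t - 1)*(t + 2)*(t^2 + 2*t) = t*(t - 1)*(t + 2)*(t + 2)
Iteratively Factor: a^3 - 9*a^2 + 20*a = (a - 5)*(a^2 - 4*a) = a*(a - 5)*(a - 4)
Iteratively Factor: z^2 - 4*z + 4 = (z - 2)*(z - 2)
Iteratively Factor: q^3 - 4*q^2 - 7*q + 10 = (q - 1)*(q^2 - 3*q - 10) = (q - 5)*(q - 1)*(q + 2)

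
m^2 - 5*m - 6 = (m - 6)*(m + 1)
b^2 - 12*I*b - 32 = (b - 8*I)*(b - 4*I)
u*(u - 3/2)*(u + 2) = u^3 + u^2/2 - 3*u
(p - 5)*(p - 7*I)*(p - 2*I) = p^3 - 5*p^2 - 9*I*p^2 - 14*p + 45*I*p + 70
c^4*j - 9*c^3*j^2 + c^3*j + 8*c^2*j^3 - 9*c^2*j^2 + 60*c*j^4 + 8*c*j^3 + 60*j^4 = (c - 6*j)*(c - 5*j)*(c + 2*j)*(c*j + j)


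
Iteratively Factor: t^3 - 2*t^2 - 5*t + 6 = (t - 3)*(t^2 + t - 2) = (t - 3)*(t - 1)*(t + 2)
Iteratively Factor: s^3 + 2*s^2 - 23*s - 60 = (s - 5)*(s^2 + 7*s + 12) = (s - 5)*(s + 4)*(s + 3)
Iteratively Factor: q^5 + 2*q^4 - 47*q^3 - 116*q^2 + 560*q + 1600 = (q - 5)*(q^4 + 7*q^3 - 12*q^2 - 176*q - 320) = (q - 5)*(q + 4)*(q^3 + 3*q^2 - 24*q - 80) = (q - 5)*(q + 4)^2*(q^2 - q - 20) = (q - 5)*(q + 4)^3*(q - 5)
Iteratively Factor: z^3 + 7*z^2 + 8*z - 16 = (z + 4)*(z^2 + 3*z - 4) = (z - 1)*(z + 4)*(z + 4)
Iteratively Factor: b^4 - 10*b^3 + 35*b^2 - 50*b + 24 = (b - 4)*(b^3 - 6*b^2 + 11*b - 6) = (b - 4)*(b - 2)*(b^2 - 4*b + 3) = (b - 4)*(b - 3)*(b - 2)*(b - 1)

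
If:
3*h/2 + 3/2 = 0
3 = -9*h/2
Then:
No Solution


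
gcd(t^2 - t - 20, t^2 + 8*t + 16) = t + 4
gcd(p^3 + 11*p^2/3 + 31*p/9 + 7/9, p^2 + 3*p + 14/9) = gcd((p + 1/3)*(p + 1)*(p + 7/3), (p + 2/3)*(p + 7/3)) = p + 7/3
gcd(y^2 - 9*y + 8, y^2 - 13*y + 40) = y - 8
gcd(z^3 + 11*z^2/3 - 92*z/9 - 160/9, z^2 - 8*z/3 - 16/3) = z + 4/3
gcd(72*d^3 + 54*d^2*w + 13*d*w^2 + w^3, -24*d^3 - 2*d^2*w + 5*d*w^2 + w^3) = 12*d^2 + 7*d*w + w^2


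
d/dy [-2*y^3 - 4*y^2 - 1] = 2*y*(-3*y - 4)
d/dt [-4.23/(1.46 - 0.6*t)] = -2.538/(0.6*t - 1.46)^2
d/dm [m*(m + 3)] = 2*m + 3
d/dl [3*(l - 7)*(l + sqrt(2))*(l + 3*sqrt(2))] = 9*l^2 - 42*l + 24*sqrt(2)*l - 84*sqrt(2) + 18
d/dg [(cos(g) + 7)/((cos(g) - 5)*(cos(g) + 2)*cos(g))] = 2*(cos(g)^3 + 9*cos(g)^2 - 21*cos(g) - 35)*sin(g)/((cos(g) - 5)^2*(cos(g) + 2)^2*cos(g)^2)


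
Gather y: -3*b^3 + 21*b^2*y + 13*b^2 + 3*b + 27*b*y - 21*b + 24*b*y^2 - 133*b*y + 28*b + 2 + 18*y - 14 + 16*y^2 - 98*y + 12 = -3*b^3 + 13*b^2 + 10*b + y^2*(24*b + 16) + y*(21*b^2 - 106*b - 80)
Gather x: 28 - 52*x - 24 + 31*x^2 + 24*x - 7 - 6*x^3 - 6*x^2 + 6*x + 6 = -6*x^3 + 25*x^2 - 22*x + 3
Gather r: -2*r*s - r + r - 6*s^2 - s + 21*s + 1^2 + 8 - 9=-2*r*s - 6*s^2 + 20*s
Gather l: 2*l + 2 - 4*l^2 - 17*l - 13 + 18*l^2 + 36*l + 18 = 14*l^2 + 21*l + 7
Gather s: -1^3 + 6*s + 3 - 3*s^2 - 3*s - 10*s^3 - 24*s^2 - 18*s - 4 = -10*s^3 - 27*s^2 - 15*s - 2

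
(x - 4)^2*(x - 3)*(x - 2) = x^4 - 13*x^3 + 62*x^2 - 128*x + 96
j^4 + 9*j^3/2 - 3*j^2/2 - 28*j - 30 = (j - 5/2)*(j + 2)^2*(j + 3)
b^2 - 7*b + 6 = (b - 6)*(b - 1)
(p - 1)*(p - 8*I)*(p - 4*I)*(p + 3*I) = p^4 - p^3 - 9*I*p^3 + 4*p^2 + 9*I*p^2 - 4*p - 96*I*p + 96*I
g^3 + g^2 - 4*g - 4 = (g - 2)*(g + 1)*(g + 2)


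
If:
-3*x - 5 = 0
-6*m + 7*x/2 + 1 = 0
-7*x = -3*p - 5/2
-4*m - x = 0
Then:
No Solution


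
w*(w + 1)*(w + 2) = w^3 + 3*w^2 + 2*w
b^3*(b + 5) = b^4 + 5*b^3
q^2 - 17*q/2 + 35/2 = (q - 5)*(q - 7/2)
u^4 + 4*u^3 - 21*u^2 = u^2*(u - 3)*(u + 7)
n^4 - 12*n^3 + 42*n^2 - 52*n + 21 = (n - 7)*(n - 3)*(n - 1)^2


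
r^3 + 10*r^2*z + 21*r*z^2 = r*(r + 3*z)*(r + 7*z)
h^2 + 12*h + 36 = (h + 6)^2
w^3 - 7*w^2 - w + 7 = (w - 7)*(w - 1)*(w + 1)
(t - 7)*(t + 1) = t^2 - 6*t - 7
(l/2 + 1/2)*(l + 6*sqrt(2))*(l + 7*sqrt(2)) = l^3/2 + l^2/2 + 13*sqrt(2)*l^2/2 + 13*sqrt(2)*l/2 + 42*l + 42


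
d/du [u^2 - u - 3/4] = 2*u - 1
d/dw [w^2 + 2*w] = 2*w + 2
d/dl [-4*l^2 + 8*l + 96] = 8 - 8*l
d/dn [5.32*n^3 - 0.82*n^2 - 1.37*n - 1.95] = 15.96*n^2 - 1.64*n - 1.37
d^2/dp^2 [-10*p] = 0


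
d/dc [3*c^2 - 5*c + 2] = 6*c - 5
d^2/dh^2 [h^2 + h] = 2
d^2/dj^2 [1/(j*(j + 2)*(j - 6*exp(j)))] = 2*(j^2*(1 - 6*exp(j))*(j + 2)*(j - 6*exp(j)) + 3*j^2*(j + 2)^2*(j - 6*exp(j))*exp(j) + j^2*(j + 2)^2*(6*exp(j) - 1)^2 + j^2*(j - 6*exp(j))^2 + j*(1 - 6*exp(j))*(j + 2)^2*(j - 6*exp(j)) + j*(j + 2)*(j - 6*exp(j))^2 + (j + 2)^2*(j - 6*exp(j))^2)/(j^3*(j + 2)^3*(j - 6*exp(j))^3)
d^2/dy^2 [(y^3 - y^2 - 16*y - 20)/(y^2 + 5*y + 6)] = 16/(y^3 + 9*y^2 + 27*y + 27)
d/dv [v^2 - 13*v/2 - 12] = 2*v - 13/2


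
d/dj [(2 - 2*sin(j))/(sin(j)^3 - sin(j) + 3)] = 2*(2*sin(j)^3 - 3*sin(j)^2 - 2)*cos(j)/(-sin(j)*cos(j)^2 + 3)^2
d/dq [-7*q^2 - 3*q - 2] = -14*q - 3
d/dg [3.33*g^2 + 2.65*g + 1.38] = 6.66*g + 2.65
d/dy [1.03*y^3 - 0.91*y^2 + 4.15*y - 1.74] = 3.09*y^2 - 1.82*y + 4.15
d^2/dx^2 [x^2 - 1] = 2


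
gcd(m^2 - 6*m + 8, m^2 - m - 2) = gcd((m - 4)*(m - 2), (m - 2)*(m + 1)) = m - 2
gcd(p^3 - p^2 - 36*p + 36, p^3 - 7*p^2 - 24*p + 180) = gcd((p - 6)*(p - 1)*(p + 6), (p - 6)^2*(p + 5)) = p - 6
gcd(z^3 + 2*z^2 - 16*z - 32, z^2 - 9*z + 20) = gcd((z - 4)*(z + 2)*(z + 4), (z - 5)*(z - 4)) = z - 4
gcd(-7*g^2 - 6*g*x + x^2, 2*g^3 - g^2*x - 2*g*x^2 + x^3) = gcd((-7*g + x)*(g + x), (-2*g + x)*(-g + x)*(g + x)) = g + x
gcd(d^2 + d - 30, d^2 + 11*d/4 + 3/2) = 1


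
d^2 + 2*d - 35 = (d - 5)*(d + 7)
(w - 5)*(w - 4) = w^2 - 9*w + 20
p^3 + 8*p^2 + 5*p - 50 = (p - 2)*(p + 5)^2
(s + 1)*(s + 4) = s^2 + 5*s + 4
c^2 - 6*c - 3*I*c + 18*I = (c - 6)*(c - 3*I)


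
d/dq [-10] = 0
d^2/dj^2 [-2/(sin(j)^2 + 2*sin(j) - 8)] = 4*(2*sin(j)^4 + 3*sin(j)^3 + 15*sin(j)^2 + 2*sin(j) - 12)/(sin(j)^2 + 2*sin(j) - 8)^3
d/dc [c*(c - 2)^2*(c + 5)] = 4*c^3 + 3*c^2 - 32*c + 20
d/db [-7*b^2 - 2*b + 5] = -14*b - 2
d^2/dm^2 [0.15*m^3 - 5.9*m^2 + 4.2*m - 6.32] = 0.9*m - 11.8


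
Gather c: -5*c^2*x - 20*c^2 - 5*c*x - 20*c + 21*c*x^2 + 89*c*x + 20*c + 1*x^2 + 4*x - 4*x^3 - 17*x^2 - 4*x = c^2*(-5*x - 20) + c*(21*x^2 + 84*x) - 4*x^3 - 16*x^2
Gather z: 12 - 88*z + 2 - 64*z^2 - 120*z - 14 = -64*z^2 - 208*z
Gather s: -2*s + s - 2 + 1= -s - 1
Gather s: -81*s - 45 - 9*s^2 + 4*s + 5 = -9*s^2 - 77*s - 40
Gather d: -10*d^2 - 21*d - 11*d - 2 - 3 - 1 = -10*d^2 - 32*d - 6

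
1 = 1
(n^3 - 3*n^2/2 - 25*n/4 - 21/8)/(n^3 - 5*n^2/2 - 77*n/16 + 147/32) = 4*(4*n^2 + 8*n + 3)/(16*n^2 + 16*n - 21)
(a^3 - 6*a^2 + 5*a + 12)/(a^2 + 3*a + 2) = (a^2 - 7*a + 12)/(a + 2)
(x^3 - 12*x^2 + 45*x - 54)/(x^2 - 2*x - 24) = (x^2 - 6*x + 9)/(x + 4)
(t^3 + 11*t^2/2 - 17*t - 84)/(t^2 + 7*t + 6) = (t^2 - t/2 - 14)/(t + 1)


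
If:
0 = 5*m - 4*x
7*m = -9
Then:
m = -9/7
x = -45/28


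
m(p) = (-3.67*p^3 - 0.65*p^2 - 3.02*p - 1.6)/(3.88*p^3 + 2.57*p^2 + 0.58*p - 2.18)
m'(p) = (-11.64*p^2 - 5.14*p - 0.58)*(-3.67*p^3 - 0.65*p^2 - 3.02*p - 1.6)/(3.88*p^3 + 2.57*p^2 + 0.58*p - 2.18)^2 + (-11.01*p^2 - 1.3*p - 3.02)/(3.88*p^3 + 2.57*p^2 + 0.58*p - 2.18)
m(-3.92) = -1.11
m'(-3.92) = -0.05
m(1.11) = -1.55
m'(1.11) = 2.02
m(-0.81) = -0.78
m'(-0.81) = 1.99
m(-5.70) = -1.05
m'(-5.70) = -0.02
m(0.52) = 6.05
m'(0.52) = 71.21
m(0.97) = -1.96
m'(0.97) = 4.07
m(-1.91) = -1.31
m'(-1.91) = -0.13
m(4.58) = -0.89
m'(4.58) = -0.00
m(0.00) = 0.73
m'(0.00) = 1.58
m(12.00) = -0.91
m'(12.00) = -0.00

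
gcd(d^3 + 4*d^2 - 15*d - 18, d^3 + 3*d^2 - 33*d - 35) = d + 1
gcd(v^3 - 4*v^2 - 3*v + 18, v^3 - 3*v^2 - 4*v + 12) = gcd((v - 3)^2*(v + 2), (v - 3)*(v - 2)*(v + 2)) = v^2 - v - 6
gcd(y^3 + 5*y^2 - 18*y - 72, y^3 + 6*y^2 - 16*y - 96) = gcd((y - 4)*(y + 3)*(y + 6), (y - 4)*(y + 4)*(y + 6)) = y^2 + 2*y - 24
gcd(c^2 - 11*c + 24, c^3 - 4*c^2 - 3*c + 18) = c - 3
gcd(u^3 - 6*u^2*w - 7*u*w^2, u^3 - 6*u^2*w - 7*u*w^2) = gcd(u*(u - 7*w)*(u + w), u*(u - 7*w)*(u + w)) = u^3 - 6*u^2*w - 7*u*w^2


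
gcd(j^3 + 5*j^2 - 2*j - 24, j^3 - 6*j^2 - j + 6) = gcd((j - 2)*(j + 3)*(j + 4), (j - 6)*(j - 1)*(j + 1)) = 1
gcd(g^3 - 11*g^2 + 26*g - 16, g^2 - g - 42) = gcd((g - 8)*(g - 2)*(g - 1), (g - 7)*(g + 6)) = 1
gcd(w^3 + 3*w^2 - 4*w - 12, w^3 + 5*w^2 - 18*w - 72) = w + 3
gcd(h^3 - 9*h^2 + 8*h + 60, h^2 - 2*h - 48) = 1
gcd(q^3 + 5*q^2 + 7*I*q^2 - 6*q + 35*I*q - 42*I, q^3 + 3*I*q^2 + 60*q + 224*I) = q + 7*I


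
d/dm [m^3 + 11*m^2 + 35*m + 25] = 3*m^2 + 22*m + 35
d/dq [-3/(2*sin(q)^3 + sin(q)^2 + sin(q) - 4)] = 3*(6*sin(q)^2 + 2*sin(q) + 1)*cos(q)/(2*sin(q)^3 + sin(q)^2 + sin(q) - 4)^2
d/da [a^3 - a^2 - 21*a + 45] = 3*a^2 - 2*a - 21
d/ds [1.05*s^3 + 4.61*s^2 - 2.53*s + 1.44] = 3.15*s^2 + 9.22*s - 2.53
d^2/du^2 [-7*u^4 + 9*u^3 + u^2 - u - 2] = -84*u^2 + 54*u + 2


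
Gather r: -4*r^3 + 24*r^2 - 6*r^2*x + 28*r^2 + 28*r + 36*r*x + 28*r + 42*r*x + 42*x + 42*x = -4*r^3 + r^2*(52 - 6*x) + r*(78*x + 56) + 84*x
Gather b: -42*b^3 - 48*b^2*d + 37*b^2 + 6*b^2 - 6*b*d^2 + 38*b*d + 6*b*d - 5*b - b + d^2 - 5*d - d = -42*b^3 + b^2*(43 - 48*d) + b*(-6*d^2 + 44*d - 6) + d^2 - 6*d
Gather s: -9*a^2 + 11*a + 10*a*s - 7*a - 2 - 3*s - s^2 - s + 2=-9*a^2 + 4*a - s^2 + s*(10*a - 4)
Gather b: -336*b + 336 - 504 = -336*b - 168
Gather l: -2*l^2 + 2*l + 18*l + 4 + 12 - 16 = -2*l^2 + 20*l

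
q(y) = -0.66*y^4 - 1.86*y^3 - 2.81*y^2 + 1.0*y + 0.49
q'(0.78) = -8.03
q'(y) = -2.64*y^3 - 5.58*y^2 - 5.62*y + 1.0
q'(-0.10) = 1.51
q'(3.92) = -265.80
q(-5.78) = -476.64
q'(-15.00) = 7739.80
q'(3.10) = -148.69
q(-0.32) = -0.06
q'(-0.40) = 2.52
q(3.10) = -139.78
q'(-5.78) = 356.85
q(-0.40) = -0.26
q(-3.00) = -31.04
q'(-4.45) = 148.15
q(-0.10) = 0.36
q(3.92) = -306.65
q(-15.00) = -27781.76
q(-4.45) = -154.51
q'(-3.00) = 38.92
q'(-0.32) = 2.31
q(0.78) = -1.57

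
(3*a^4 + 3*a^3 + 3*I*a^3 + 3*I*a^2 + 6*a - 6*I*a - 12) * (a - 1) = 3*a^5 + 3*I*a^4 - 3*a^3 + 6*a^2 - 9*I*a^2 - 18*a + 6*I*a + 12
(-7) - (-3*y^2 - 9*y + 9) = 3*y^2 + 9*y - 16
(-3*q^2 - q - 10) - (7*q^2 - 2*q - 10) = -10*q^2 + q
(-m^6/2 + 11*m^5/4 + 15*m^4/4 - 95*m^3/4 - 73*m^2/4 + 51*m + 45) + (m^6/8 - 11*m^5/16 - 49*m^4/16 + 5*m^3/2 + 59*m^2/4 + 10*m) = -3*m^6/8 + 33*m^5/16 + 11*m^4/16 - 85*m^3/4 - 7*m^2/2 + 61*m + 45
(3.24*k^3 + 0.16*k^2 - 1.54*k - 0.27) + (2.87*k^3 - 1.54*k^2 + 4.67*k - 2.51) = 6.11*k^3 - 1.38*k^2 + 3.13*k - 2.78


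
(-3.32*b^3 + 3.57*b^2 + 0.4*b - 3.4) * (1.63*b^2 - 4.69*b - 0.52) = -5.4116*b^5 + 21.3899*b^4 - 14.3649*b^3 - 9.2744*b^2 + 15.738*b + 1.768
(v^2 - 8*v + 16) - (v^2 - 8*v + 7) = 9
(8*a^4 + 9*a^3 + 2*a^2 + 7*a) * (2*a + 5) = 16*a^5 + 58*a^4 + 49*a^3 + 24*a^2 + 35*a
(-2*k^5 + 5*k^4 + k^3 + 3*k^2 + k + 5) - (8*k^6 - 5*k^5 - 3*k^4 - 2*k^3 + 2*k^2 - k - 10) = -8*k^6 + 3*k^5 + 8*k^4 + 3*k^3 + k^2 + 2*k + 15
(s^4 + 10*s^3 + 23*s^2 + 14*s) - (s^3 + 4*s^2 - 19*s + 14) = s^4 + 9*s^3 + 19*s^2 + 33*s - 14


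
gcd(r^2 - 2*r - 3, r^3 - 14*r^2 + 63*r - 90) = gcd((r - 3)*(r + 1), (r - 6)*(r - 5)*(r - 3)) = r - 3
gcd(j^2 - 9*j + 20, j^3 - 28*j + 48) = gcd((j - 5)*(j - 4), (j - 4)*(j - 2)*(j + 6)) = j - 4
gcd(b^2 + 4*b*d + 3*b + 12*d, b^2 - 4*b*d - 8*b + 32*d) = 1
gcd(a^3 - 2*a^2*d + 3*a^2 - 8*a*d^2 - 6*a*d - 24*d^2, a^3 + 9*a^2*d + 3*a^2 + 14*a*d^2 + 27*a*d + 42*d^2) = a^2 + 2*a*d + 3*a + 6*d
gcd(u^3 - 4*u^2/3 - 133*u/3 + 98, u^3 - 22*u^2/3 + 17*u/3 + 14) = u^2 - 25*u/3 + 14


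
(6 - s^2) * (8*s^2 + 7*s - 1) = -8*s^4 - 7*s^3 + 49*s^2 + 42*s - 6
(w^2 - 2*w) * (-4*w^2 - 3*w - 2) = -4*w^4 + 5*w^3 + 4*w^2 + 4*w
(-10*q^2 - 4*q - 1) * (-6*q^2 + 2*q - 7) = 60*q^4 + 4*q^3 + 68*q^2 + 26*q + 7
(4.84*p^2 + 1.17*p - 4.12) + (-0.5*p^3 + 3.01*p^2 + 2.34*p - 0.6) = -0.5*p^3 + 7.85*p^2 + 3.51*p - 4.72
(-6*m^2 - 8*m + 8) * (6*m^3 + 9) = -36*m^5 - 48*m^4 + 48*m^3 - 54*m^2 - 72*m + 72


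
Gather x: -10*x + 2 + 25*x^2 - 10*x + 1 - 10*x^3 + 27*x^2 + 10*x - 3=-10*x^3 + 52*x^2 - 10*x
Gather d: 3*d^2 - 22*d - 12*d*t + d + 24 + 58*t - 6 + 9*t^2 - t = 3*d^2 + d*(-12*t - 21) + 9*t^2 + 57*t + 18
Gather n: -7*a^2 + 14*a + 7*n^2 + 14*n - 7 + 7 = -7*a^2 + 14*a + 7*n^2 + 14*n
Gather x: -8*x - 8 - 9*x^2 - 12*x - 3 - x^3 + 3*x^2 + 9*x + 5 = -x^3 - 6*x^2 - 11*x - 6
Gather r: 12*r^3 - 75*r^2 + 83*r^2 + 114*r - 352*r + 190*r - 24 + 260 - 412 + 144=12*r^3 + 8*r^2 - 48*r - 32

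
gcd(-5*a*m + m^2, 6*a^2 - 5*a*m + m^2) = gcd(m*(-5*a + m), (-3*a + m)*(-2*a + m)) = 1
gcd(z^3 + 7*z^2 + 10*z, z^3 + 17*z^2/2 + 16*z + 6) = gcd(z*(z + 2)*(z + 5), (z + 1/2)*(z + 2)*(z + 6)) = z + 2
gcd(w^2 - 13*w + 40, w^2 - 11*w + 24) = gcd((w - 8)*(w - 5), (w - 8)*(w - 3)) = w - 8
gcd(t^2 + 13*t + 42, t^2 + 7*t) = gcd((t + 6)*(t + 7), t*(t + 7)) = t + 7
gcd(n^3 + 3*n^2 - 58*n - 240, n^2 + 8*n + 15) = n + 5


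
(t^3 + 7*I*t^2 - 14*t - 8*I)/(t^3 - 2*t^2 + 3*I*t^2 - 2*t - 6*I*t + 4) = (t + 4*I)/(t - 2)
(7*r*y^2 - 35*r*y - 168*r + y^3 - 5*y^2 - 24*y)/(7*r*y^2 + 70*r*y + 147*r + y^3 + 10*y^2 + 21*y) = (y - 8)/(y + 7)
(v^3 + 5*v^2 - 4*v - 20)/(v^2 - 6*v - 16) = (v^2 + 3*v - 10)/(v - 8)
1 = 1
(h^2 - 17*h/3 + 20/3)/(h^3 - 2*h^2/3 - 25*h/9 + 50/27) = 9*(h - 4)/(9*h^2 + 9*h - 10)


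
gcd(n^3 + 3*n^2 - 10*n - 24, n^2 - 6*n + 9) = n - 3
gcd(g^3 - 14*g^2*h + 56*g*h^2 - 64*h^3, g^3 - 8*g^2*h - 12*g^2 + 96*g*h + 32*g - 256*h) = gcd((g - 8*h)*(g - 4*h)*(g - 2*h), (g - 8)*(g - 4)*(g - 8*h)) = g - 8*h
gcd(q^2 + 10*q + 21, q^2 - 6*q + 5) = 1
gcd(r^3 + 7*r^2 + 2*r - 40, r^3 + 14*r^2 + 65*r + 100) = r^2 + 9*r + 20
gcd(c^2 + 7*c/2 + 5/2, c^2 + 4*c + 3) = c + 1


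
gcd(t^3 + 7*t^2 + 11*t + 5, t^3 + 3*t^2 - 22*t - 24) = t + 1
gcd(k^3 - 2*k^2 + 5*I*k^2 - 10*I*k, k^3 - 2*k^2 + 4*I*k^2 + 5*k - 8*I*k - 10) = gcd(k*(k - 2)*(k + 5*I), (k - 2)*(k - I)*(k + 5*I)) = k^2 + k*(-2 + 5*I) - 10*I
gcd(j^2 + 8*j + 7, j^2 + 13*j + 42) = j + 7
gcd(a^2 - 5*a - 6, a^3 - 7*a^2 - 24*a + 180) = a - 6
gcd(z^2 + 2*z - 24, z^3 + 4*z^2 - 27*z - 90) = z + 6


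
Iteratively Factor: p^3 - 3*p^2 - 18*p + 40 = (p - 2)*(p^2 - p - 20) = (p - 2)*(p + 4)*(p - 5)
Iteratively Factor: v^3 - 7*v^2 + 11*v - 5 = (v - 5)*(v^2 - 2*v + 1) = (v - 5)*(v - 1)*(v - 1)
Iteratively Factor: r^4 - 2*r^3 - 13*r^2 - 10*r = (r)*(r^3 - 2*r^2 - 13*r - 10) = r*(r + 1)*(r^2 - 3*r - 10) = r*(r + 1)*(r + 2)*(r - 5)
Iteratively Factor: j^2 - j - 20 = (j - 5)*(j + 4)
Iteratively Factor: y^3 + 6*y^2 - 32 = (y - 2)*(y^2 + 8*y + 16) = (y - 2)*(y + 4)*(y + 4)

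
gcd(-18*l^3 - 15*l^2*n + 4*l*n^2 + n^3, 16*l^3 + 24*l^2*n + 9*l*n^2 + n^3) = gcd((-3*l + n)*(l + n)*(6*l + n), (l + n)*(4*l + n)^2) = l + n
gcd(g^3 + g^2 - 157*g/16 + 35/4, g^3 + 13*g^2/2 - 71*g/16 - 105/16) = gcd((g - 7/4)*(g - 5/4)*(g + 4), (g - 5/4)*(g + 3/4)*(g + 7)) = g - 5/4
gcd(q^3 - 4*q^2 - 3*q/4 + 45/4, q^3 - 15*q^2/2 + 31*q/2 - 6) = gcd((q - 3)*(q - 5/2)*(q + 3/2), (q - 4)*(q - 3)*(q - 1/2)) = q - 3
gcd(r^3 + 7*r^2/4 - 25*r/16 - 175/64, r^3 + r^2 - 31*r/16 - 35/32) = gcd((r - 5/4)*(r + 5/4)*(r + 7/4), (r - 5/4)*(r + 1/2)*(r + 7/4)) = r^2 + r/2 - 35/16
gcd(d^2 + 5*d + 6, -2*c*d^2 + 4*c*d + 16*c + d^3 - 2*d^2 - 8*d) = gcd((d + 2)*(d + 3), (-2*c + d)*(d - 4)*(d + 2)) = d + 2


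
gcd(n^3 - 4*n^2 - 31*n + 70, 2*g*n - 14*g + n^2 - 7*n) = n - 7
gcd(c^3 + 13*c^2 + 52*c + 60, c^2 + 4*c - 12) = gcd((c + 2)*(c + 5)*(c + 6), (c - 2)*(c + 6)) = c + 6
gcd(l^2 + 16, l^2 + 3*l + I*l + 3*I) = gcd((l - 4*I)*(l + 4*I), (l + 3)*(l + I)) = 1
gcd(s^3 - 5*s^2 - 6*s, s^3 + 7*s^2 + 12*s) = s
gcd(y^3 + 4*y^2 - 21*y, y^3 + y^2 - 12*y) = y^2 - 3*y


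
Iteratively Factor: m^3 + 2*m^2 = (m)*(m^2 + 2*m) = m*(m + 2)*(m)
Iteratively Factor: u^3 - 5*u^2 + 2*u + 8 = (u + 1)*(u^2 - 6*u + 8) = (u - 2)*(u + 1)*(u - 4)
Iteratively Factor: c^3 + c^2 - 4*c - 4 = (c - 2)*(c^2 + 3*c + 2) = (c - 2)*(c + 2)*(c + 1)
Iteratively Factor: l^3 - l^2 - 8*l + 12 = (l + 3)*(l^2 - 4*l + 4) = (l - 2)*(l + 3)*(l - 2)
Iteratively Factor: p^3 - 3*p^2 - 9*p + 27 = (p + 3)*(p^2 - 6*p + 9) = (p - 3)*(p + 3)*(p - 3)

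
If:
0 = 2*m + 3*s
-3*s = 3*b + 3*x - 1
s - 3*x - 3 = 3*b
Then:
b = -x - 2/3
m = -3/2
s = 1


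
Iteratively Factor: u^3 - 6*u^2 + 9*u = (u)*(u^2 - 6*u + 9) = u*(u - 3)*(u - 3)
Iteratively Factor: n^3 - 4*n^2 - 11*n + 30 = (n - 2)*(n^2 - 2*n - 15) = (n - 2)*(n + 3)*(n - 5)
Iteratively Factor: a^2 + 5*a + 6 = (a + 3)*(a + 2)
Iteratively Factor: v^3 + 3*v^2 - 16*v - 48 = (v + 3)*(v^2 - 16) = (v + 3)*(v + 4)*(v - 4)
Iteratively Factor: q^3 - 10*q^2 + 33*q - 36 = (q - 3)*(q^2 - 7*q + 12) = (q - 4)*(q - 3)*(q - 3)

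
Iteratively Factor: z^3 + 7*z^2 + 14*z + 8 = (z + 2)*(z^2 + 5*z + 4) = (z + 2)*(z + 4)*(z + 1)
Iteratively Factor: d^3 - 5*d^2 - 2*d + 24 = (d - 4)*(d^2 - d - 6) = (d - 4)*(d - 3)*(d + 2)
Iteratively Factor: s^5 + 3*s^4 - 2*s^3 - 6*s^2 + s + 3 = (s + 1)*(s^4 + 2*s^3 - 4*s^2 - 2*s + 3) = (s - 1)*(s + 1)*(s^3 + 3*s^2 - s - 3) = (s - 1)*(s + 1)*(s + 3)*(s^2 - 1) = (s - 1)*(s + 1)^2*(s + 3)*(s - 1)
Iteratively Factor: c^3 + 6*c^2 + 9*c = (c)*(c^2 + 6*c + 9) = c*(c + 3)*(c + 3)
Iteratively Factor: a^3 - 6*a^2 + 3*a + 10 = (a - 5)*(a^2 - a - 2) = (a - 5)*(a + 1)*(a - 2)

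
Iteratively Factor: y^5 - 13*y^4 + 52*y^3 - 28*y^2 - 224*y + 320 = (y - 2)*(y^4 - 11*y^3 + 30*y^2 + 32*y - 160) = (y - 5)*(y - 2)*(y^3 - 6*y^2 + 32) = (y - 5)*(y - 2)*(y + 2)*(y^2 - 8*y + 16) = (y - 5)*(y - 4)*(y - 2)*(y + 2)*(y - 4)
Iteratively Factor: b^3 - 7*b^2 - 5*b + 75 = (b - 5)*(b^2 - 2*b - 15) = (b - 5)^2*(b + 3)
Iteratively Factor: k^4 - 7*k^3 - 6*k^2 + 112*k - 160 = (k - 4)*(k^3 - 3*k^2 - 18*k + 40) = (k - 5)*(k - 4)*(k^2 + 2*k - 8) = (k - 5)*(k - 4)*(k - 2)*(k + 4)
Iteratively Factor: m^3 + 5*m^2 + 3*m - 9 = (m - 1)*(m^2 + 6*m + 9) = (m - 1)*(m + 3)*(m + 3)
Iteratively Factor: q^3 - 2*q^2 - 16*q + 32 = (q - 2)*(q^2 - 16) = (q - 4)*(q - 2)*(q + 4)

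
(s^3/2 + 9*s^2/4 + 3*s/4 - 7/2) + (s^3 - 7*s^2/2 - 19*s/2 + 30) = 3*s^3/2 - 5*s^2/4 - 35*s/4 + 53/2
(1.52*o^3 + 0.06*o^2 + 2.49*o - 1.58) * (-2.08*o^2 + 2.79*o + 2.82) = -3.1616*o^5 + 4.116*o^4 - 0.725400000000001*o^3 + 10.4027*o^2 + 2.6136*o - 4.4556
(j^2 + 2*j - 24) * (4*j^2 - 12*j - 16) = 4*j^4 - 4*j^3 - 136*j^2 + 256*j + 384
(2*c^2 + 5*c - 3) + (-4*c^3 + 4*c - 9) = -4*c^3 + 2*c^2 + 9*c - 12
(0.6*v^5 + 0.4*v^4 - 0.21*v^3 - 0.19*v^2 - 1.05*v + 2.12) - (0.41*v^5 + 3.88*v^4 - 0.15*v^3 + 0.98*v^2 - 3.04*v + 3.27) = 0.19*v^5 - 3.48*v^4 - 0.06*v^3 - 1.17*v^2 + 1.99*v - 1.15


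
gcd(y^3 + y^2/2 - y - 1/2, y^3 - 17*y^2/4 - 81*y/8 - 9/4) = 1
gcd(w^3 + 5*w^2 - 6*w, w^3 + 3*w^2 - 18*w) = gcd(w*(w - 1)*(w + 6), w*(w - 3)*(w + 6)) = w^2 + 6*w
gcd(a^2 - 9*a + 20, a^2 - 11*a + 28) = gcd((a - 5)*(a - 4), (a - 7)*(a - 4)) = a - 4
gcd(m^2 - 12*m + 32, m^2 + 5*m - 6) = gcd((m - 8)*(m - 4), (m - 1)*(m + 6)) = 1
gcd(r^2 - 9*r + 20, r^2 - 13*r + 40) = r - 5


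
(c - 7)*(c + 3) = c^2 - 4*c - 21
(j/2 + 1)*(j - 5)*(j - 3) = j^3/2 - 3*j^2 - j/2 + 15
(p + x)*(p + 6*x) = p^2 + 7*p*x + 6*x^2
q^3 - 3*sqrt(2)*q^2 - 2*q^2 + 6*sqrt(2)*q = q*(q - 2)*(q - 3*sqrt(2))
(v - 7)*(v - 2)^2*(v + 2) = v^4 - 9*v^3 + 10*v^2 + 36*v - 56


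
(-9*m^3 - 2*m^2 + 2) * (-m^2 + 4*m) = 9*m^5 - 34*m^4 - 8*m^3 - 2*m^2 + 8*m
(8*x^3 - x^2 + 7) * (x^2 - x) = 8*x^5 - 9*x^4 + x^3 + 7*x^2 - 7*x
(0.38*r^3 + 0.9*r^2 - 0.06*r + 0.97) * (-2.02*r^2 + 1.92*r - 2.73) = -0.7676*r^5 - 1.0884*r^4 + 0.8118*r^3 - 4.5316*r^2 + 2.0262*r - 2.6481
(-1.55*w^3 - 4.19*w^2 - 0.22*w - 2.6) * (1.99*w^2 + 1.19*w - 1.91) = -3.0845*w^5 - 10.1826*w^4 - 2.4634*w^3 + 2.5671*w^2 - 2.6738*w + 4.966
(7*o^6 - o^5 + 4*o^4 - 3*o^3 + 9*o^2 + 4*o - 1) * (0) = 0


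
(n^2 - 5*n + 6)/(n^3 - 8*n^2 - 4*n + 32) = (n - 3)/(n^2 - 6*n - 16)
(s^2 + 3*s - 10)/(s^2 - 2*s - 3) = (-s^2 - 3*s + 10)/(-s^2 + 2*s + 3)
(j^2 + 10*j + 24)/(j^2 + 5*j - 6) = (j + 4)/(j - 1)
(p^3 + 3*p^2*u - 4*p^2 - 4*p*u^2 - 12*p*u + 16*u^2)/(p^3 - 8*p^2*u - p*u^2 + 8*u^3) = (p^2 + 4*p*u - 4*p - 16*u)/(p^2 - 7*p*u - 8*u^2)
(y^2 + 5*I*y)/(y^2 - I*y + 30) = y/(y - 6*I)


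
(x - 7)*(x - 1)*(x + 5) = x^3 - 3*x^2 - 33*x + 35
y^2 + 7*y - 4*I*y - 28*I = (y + 7)*(y - 4*I)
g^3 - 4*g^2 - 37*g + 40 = (g - 8)*(g - 1)*(g + 5)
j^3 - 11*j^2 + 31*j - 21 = (j - 7)*(j - 3)*(j - 1)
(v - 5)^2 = v^2 - 10*v + 25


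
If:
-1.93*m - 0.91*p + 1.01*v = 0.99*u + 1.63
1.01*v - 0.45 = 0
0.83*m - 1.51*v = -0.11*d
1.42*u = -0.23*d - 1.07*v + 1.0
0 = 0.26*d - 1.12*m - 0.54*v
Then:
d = 2.81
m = 0.44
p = -2.13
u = -0.09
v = 0.45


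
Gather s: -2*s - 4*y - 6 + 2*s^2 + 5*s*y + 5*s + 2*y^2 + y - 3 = 2*s^2 + s*(5*y + 3) + 2*y^2 - 3*y - 9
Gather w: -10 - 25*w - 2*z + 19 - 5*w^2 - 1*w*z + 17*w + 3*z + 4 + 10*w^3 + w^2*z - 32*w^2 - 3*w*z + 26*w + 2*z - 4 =10*w^3 + w^2*(z - 37) + w*(18 - 4*z) + 3*z + 9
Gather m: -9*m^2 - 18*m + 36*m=-9*m^2 + 18*m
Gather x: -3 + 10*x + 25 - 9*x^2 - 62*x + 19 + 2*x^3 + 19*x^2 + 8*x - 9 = 2*x^3 + 10*x^2 - 44*x + 32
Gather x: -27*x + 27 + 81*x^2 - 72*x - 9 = 81*x^2 - 99*x + 18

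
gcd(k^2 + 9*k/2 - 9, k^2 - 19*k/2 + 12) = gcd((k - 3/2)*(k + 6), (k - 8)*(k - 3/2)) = k - 3/2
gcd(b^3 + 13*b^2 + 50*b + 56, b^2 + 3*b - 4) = b + 4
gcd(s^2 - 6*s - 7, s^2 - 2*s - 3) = s + 1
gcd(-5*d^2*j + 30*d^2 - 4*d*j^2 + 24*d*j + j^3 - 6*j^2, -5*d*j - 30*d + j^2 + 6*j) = 5*d - j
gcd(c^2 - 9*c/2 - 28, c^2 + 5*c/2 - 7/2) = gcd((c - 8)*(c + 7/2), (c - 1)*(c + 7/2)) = c + 7/2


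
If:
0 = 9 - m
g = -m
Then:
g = -9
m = 9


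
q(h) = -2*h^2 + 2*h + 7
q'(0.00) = 2.00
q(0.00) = 7.00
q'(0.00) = 2.00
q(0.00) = 7.00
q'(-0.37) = 3.48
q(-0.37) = 5.99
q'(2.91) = -9.64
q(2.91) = -4.12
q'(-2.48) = 11.92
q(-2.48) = -10.26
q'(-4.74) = 20.96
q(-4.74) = -47.42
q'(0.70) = -0.80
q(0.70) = 7.42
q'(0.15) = 1.40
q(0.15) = 7.26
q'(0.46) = 0.16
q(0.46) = 7.50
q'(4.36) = -15.44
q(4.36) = -22.30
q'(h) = 2 - 4*h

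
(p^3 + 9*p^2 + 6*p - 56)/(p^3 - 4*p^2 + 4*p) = (p^2 + 11*p + 28)/(p*(p - 2))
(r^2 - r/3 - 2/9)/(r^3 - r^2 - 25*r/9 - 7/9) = (3*r - 2)/(3*r^2 - 4*r - 7)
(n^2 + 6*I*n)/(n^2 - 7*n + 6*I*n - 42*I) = n/(n - 7)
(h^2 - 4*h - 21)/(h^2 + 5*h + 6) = (h - 7)/(h + 2)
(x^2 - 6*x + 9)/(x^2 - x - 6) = (x - 3)/(x + 2)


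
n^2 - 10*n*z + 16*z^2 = (n - 8*z)*(n - 2*z)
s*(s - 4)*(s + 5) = s^3 + s^2 - 20*s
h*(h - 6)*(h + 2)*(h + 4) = h^4 - 28*h^2 - 48*h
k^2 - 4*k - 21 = (k - 7)*(k + 3)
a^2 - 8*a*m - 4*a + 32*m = (a - 4)*(a - 8*m)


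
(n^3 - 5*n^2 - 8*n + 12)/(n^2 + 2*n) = n - 7 + 6/n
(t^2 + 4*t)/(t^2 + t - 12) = t/(t - 3)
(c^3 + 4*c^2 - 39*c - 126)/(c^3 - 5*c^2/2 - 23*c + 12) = 2*(c^2 + 10*c + 21)/(2*c^2 + 7*c - 4)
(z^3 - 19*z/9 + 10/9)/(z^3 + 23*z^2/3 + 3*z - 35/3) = (z - 2/3)/(z + 7)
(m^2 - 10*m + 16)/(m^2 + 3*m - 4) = (m^2 - 10*m + 16)/(m^2 + 3*m - 4)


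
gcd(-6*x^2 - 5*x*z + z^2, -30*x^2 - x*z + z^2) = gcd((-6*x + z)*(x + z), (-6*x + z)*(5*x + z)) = 6*x - z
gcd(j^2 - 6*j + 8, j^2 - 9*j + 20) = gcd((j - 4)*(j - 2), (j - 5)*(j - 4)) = j - 4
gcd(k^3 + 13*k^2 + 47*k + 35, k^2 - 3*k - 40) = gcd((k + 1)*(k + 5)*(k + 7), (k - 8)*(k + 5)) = k + 5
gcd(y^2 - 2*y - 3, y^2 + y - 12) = y - 3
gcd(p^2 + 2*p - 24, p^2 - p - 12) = p - 4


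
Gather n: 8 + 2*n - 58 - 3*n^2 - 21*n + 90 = -3*n^2 - 19*n + 40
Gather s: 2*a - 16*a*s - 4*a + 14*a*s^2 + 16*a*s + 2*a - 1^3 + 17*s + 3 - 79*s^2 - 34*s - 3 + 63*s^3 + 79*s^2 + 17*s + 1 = 14*a*s^2 + 63*s^3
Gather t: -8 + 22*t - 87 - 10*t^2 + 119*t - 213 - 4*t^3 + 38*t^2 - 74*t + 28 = -4*t^3 + 28*t^2 + 67*t - 280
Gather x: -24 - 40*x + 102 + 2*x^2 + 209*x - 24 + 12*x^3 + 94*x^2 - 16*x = 12*x^3 + 96*x^2 + 153*x + 54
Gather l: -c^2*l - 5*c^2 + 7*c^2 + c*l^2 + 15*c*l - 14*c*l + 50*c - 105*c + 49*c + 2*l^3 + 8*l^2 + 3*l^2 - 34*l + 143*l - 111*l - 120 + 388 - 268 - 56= 2*c^2 - 6*c + 2*l^3 + l^2*(c + 11) + l*(-c^2 + c - 2) - 56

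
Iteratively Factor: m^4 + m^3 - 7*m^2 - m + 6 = (m - 2)*(m^3 + 3*m^2 - m - 3) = (m - 2)*(m + 3)*(m^2 - 1) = (m - 2)*(m - 1)*(m + 3)*(m + 1)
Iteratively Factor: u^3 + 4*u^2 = (u + 4)*(u^2) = u*(u + 4)*(u)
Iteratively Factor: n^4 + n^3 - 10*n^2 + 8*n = (n)*(n^3 + n^2 - 10*n + 8) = n*(n - 2)*(n^2 + 3*n - 4) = n*(n - 2)*(n - 1)*(n + 4)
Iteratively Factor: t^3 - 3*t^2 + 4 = (t - 2)*(t^2 - t - 2) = (t - 2)^2*(t + 1)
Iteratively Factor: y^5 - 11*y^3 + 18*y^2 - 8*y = (y - 2)*(y^4 + 2*y^3 - 7*y^2 + 4*y) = (y - 2)*(y + 4)*(y^3 - 2*y^2 + y) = y*(y - 2)*(y + 4)*(y^2 - 2*y + 1) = y*(y - 2)*(y - 1)*(y + 4)*(y - 1)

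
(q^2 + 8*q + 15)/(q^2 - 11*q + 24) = (q^2 + 8*q + 15)/(q^2 - 11*q + 24)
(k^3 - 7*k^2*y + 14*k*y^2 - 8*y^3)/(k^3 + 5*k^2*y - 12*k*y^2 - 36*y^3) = (k^3 - 7*k^2*y + 14*k*y^2 - 8*y^3)/(k^3 + 5*k^2*y - 12*k*y^2 - 36*y^3)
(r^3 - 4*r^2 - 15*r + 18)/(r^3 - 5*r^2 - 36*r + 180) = (r^2 + 2*r - 3)/(r^2 + r - 30)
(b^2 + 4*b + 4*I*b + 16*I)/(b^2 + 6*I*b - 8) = (b + 4)/(b + 2*I)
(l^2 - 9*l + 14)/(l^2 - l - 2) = (l - 7)/(l + 1)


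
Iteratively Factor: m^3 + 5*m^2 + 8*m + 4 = (m + 1)*(m^2 + 4*m + 4) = (m + 1)*(m + 2)*(m + 2)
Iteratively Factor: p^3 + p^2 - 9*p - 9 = (p - 3)*(p^2 + 4*p + 3) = (p - 3)*(p + 3)*(p + 1)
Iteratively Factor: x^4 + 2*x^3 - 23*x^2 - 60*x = (x)*(x^3 + 2*x^2 - 23*x - 60) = x*(x + 3)*(x^2 - x - 20) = x*(x + 3)*(x + 4)*(x - 5)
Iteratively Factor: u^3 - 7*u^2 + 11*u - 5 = (u - 5)*(u^2 - 2*u + 1) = (u - 5)*(u - 1)*(u - 1)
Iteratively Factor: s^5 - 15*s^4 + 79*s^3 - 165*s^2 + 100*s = (s - 5)*(s^4 - 10*s^3 + 29*s^2 - 20*s) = (s - 5)*(s - 4)*(s^3 - 6*s^2 + 5*s) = (s - 5)*(s - 4)*(s - 1)*(s^2 - 5*s) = (s - 5)^2*(s - 4)*(s - 1)*(s)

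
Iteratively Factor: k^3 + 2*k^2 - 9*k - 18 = (k + 3)*(k^2 - k - 6) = (k + 2)*(k + 3)*(k - 3)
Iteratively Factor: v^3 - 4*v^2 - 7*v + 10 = (v - 1)*(v^2 - 3*v - 10) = (v - 5)*(v - 1)*(v + 2)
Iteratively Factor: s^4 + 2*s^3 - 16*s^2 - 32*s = (s + 4)*(s^3 - 2*s^2 - 8*s) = s*(s + 4)*(s^2 - 2*s - 8) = s*(s + 2)*(s + 4)*(s - 4)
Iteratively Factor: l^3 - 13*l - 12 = (l + 1)*(l^2 - l - 12) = (l + 1)*(l + 3)*(l - 4)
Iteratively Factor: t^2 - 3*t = (t - 3)*(t)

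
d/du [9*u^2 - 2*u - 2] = 18*u - 2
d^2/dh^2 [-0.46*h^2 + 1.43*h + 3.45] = -0.920000000000000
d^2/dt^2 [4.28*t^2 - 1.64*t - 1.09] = 8.56000000000000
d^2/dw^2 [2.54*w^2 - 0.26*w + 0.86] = 5.08000000000000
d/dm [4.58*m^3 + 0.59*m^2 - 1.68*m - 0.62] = 13.74*m^2 + 1.18*m - 1.68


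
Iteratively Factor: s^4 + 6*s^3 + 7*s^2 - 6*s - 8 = (s - 1)*(s^3 + 7*s^2 + 14*s + 8) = (s - 1)*(s + 4)*(s^2 + 3*s + 2) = (s - 1)*(s + 2)*(s + 4)*(s + 1)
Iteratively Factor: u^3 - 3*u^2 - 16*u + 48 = (u - 4)*(u^2 + u - 12) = (u - 4)*(u + 4)*(u - 3)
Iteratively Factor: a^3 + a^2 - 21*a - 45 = (a + 3)*(a^2 - 2*a - 15) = (a + 3)^2*(a - 5)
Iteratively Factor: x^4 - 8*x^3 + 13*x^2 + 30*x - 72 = (x - 3)*(x^3 - 5*x^2 - 2*x + 24) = (x - 3)*(x + 2)*(x^2 - 7*x + 12) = (x - 4)*(x - 3)*(x + 2)*(x - 3)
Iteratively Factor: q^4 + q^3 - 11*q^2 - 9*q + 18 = (q - 1)*(q^3 + 2*q^2 - 9*q - 18) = (q - 3)*(q - 1)*(q^2 + 5*q + 6) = (q - 3)*(q - 1)*(q + 2)*(q + 3)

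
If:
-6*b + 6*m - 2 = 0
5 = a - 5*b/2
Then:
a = 5*m/2 + 25/6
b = m - 1/3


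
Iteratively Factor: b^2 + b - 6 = (b + 3)*(b - 2)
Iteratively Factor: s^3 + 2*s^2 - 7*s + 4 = (s + 4)*(s^2 - 2*s + 1) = (s - 1)*(s + 4)*(s - 1)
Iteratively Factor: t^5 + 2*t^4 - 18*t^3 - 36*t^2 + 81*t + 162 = (t - 3)*(t^4 + 5*t^3 - 3*t^2 - 45*t - 54) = (t - 3)^2*(t^3 + 8*t^2 + 21*t + 18) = (t - 3)^2*(t + 2)*(t^2 + 6*t + 9) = (t - 3)^2*(t + 2)*(t + 3)*(t + 3)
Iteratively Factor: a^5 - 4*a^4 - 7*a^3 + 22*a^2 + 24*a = (a - 3)*(a^4 - a^3 - 10*a^2 - 8*a) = (a - 3)*(a + 1)*(a^3 - 2*a^2 - 8*a) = a*(a - 3)*(a + 1)*(a^2 - 2*a - 8) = a*(a - 4)*(a - 3)*(a + 1)*(a + 2)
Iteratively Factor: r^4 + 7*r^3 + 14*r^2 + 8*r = (r + 4)*(r^3 + 3*r^2 + 2*r) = (r + 2)*(r + 4)*(r^2 + r) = (r + 1)*(r + 2)*(r + 4)*(r)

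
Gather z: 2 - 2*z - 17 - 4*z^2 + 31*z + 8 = -4*z^2 + 29*z - 7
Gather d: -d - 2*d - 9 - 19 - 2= -3*d - 30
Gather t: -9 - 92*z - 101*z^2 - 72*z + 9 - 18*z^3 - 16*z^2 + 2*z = -18*z^3 - 117*z^2 - 162*z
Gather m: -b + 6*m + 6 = -b + 6*m + 6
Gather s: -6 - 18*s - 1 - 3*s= -21*s - 7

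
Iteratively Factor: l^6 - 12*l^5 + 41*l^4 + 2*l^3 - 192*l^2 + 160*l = (l - 4)*(l^5 - 8*l^4 + 9*l^3 + 38*l^2 - 40*l) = (l - 4)*(l - 1)*(l^4 - 7*l^3 + 2*l^2 + 40*l) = (l - 4)^2*(l - 1)*(l^3 - 3*l^2 - 10*l) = (l - 5)*(l - 4)^2*(l - 1)*(l^2 + 2*l) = (l - 5)*(l - 4)^2*(l - 1)*(l + 2)*(l)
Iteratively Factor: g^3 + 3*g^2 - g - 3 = (g + 1)*(g^2 + 2*g - 3) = (g + 1)*(g + 3)*(g - 1)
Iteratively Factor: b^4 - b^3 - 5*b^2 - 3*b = (b)*(b^3 - b^2 - 5*b - 3) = b*(b - 3)*(b^2 + 2*b + 1) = b*(b - 3)*(b + 1)*(b + 1)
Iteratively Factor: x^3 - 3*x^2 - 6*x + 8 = (x - 1)*(x^2 - 2*x - 8) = (x - 1)*(x + 2)*(x - 4)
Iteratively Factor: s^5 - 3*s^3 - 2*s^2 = (s)*(s^4 - 3*s^2 - 2*s) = s*(s + 1)*(s^3 - s^2 - 2*s) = s^2*(s + 1)*(s^2 - s - 2) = s^2*(s - 2)*(s + 1)*(s + 1)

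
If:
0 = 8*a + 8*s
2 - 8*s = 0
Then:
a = -1/4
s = 1/4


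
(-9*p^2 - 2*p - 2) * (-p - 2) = 9*p^3 + 20*p^2 + 6*p + 4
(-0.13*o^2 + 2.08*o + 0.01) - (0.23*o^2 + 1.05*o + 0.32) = -0.36*o^2 + 1.03*o - 0.31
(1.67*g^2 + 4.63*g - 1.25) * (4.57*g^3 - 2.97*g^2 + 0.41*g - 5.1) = 7.6319*g^5 + 16.1992*g^4 - 18.7789*g^3 - 2.9062*g^2 - 24.1255*g + 6.375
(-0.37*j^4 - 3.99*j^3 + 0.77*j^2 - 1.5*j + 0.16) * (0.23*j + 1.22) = -0.0851*j^5 - 1.3691*j^4 - 4.6907*j^3 + 0.5944*j^2 - 1.7932*j + 0.1952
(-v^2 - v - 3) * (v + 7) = -v^3 - 8*v^2 - 10*v - 21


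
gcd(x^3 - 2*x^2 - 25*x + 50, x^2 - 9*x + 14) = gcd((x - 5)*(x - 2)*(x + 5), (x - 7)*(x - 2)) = x - 2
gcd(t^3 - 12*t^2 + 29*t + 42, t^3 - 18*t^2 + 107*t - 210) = t^2 - 13*t + 42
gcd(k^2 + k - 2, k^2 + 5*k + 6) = k + 2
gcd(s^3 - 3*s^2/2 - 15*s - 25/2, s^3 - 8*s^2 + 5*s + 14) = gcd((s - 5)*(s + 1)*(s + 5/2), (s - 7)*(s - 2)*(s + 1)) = s + 1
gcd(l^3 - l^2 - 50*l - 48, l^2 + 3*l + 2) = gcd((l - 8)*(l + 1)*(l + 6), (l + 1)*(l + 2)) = l + 1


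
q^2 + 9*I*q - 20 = (q + 4*I)*(q + 5*I)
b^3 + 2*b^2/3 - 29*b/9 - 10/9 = (b - 5/3)*(b + 1/3)*(b + 2)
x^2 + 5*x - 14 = (x - 2)*(x + 7)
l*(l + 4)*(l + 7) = l^3 + 11*l^2 + 28*l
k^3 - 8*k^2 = k^2*(k - 8)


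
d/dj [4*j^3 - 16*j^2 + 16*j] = 12*j^2 - 32*j + 16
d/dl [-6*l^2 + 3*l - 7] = 3 - 12*l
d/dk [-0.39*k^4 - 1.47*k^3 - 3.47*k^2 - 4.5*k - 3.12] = -1.56*k^3 - 4.41*k^2 - 6.94*k - 4.5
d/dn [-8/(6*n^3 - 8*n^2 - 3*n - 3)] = 8*(18*n^2 - 16*n - 3)/(-6*n^3 + 8*n^2 + 3*n + 3)^2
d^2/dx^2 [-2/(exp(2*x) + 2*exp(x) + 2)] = 4*(-4*(exp(x) + 1)^2*exp(x) + (2*exp(x) + 1)*(exp(2*x) + 2*exp(x) + 2))*exp(x)/(exp(2*x) + 2*exp(x) + 2)^3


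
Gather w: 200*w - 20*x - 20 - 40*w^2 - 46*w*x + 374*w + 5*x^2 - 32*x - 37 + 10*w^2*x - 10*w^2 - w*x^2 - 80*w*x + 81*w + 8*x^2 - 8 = w^2*(10*x - 50) + w*(-x^2 - 126*x + 655) + 13*x^2 - 52*x - 65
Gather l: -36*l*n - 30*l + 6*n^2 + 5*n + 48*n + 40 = l*(-36*n - 30) + 6*n^2 + 53*n + 40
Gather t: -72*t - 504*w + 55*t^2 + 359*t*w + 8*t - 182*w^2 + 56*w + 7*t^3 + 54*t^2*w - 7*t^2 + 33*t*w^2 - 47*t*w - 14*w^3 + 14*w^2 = 7*t^3 + t^2*(54*w + 48) + t*(33*w^2 + 312*w - 64) - 14*w^3 - 168*w^2 - 448*w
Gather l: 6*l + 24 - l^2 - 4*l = -l^2 + 2*l + 24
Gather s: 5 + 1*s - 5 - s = 0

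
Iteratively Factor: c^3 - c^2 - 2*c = (c)*(c^2 - c - 2) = c*(c + 1)*(c - 2)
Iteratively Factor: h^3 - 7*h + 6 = (h + 3)*(h^2 - 3*h + 2) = (h - 1)*(h + 3)*(h - 2)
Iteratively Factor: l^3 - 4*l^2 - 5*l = (l + 1)*(l^2 - 5*l) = (l - 5)*(l + 1)*(l)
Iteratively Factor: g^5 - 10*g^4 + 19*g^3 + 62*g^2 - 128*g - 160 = (g + 1)*(g^4 - 11*g^3 + 30*g^2 + 32*g - 160) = (g + 1)*(g + 2)*(g^3 - 13*g^2 + 56*g - 80) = (g - 4)*(g + 1)*(g + 2)*(g^2 - 9*g + 20) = (g - 5)*(g - 4)*(g + 1)*(g + 2)*(g - 4)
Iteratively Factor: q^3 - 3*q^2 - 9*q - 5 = (q + 1)*(q^2 - 4*q - 5) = (q - 5)*(q + 1)*(q + 1)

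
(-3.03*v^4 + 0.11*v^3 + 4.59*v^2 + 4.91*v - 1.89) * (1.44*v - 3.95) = -4.3632*v^5 + 12.1269*v^4 + 6.1751*v^3 - 11.0601*v^2 - 22.1161*v + 7.4655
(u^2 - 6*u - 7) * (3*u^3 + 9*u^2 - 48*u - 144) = 3*u^5 - 9*u^4 - 123*u^3 + 81*u^2 + 1200*u + 1008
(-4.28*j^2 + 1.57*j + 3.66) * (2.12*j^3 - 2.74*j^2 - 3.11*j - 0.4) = -9.0736*j^5 + 15.0556*j^4 + 16.7682*j^3 - 13.1991*j^2 - 12.0106*j - 1.464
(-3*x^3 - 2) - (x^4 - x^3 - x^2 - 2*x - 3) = -x^4 - 2*x^3 + x^2 + 2*x + 1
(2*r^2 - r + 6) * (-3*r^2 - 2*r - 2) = -6*r^4 - r^3 - 20*r^2 - 10*r - 12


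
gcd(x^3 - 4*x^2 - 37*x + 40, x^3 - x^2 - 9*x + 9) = x - 1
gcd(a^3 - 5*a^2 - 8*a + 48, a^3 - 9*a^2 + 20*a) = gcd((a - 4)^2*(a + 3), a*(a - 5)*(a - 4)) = a - 4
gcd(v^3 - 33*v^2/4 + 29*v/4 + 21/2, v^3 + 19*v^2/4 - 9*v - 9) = v^2 - 5*v/4 - 3/2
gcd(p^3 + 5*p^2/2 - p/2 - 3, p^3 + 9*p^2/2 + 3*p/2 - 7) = p^2 + p - 2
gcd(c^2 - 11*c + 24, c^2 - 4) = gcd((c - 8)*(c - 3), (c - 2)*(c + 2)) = 1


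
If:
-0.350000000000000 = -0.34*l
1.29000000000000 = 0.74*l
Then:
No Solution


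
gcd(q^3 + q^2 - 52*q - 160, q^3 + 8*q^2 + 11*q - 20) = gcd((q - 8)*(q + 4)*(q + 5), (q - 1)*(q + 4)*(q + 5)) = q^2 + 9*q + 20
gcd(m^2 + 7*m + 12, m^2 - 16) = m + 4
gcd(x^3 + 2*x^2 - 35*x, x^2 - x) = x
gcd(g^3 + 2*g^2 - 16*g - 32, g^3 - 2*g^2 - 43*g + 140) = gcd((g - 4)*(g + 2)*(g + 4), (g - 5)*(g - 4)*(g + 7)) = g - 4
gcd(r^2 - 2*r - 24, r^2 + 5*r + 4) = r + 4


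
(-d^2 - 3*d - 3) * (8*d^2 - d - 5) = -8*d^4 - 23*d^3 - 16*d^2 + 18*d + 15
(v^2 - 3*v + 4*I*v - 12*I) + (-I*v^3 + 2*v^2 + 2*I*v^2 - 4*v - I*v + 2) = -I*v^3 + 3*v^2 + 2*I*v^2 - 7*v + 3*I*v + 2 - 12*I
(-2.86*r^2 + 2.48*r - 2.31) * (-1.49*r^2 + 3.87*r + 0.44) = 4.2614*r^4 - 14.7634*r^3 + 11.7811*r^2 - 7.8485*r - 1.0164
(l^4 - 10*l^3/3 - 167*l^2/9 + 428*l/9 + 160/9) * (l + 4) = l^5 + 2*l^4/3 - 287*l^3/9 - 80*l^2/3 + 208*l + 640/9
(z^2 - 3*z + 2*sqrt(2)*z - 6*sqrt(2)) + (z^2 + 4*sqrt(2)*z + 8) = 2*z^2 - 3*z + 6*sqrt(2)*z - 6*sqrt(2) + 8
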